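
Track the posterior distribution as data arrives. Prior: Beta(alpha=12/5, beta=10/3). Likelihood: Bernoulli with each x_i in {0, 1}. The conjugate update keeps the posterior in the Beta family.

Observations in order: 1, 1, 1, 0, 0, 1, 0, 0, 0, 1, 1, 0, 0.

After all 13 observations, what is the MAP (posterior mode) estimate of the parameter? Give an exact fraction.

111/251

obs 1: x=1 → posterior Beta(17/5, 10/3)
obs 2: x=1 → posterior Beta(22/5, 10/3)
obs 3: x=1 → posterior Beta(27/5, 10/3)
obs 4: x=0 → posterior Beta(27/5, 13/3)
obs 5: x=0 → posterior Beta(27/5, 16/3)
obs 6: x=1 → posterior Beta(32/5, 16/3)
obs 7: x=0 → posterior Beta(32/5, 19/3)
obs 8: x=0 → posterior Beta(32/5, 22/3)
obs 9: x=0 → posterior Beta(32/5, 25/3)
obs 10: x=1 → posterior Beta(37/5, 25/3)
obs 11: x=1 → posterior Beta(42/5, 25/3)
obs 12: x=0 → posterior Beta(42/5, 28/3)
obs 13: x=0 → posterior Beta(42/5, 31/3)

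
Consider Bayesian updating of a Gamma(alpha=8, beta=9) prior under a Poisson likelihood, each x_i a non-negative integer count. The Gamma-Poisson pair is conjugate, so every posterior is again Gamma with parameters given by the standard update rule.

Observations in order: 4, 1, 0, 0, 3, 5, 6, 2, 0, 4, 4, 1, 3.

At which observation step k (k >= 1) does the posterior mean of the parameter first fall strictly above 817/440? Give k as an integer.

k = 13

obs 1: x=4 → posterior Gamma(12, 10)
obs 2: x=1 → posterior Gamma(13, 11)
obs 3: x=0 → posterior Gamma(13, 12)
obs 4: x=0 → posterior Gamma(13, 13)
obs 5: x=3 → posterior Gamma(16, 14)
obs 6: x=5 → posterior Gamma(21, 15)
obs 7: x=6 → posterior Gamma(27, 16)
obs 8: x=2 → posterior Gamma(29, 17)
obs 9: x=0 → posterior Gamma(29, 18)
obs 10: x=4 → posterior Gamma(33, 19)
obs 11: x=4 → posterior Gamma(37, 20)
obs 12: x=1 → posterior Gamma(38, 21)
obs 13: x=3 → posterior Gamma(41, 22)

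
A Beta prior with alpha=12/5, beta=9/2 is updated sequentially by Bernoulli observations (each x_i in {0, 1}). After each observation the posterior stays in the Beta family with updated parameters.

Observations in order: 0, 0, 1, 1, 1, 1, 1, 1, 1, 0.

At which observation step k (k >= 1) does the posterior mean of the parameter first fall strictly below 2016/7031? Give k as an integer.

obs 1: x=0 → posterior Beta(12/5, 11/2)
obs 2: x=0 → posterior Beta(12/5, 13/2)
obs 3: x=1 → posterior Beta(17/5, 13/2)
obs 4: x=1 → posterior Beta(22/5, 13/2)
obs 5: x=1 → posterior Beta(27/5, 13/2)
obs 6: x=1 → posterior Beta(32/5, 13/2)
obs 7: x=1 → posterior Beta(37/5, 13/2)
obs 8: x=1 → posterior Beta(42/5, 13/2)
obs 9: x=1 → posterior Beta(47/5, 13/2)
obs 10: x=0 → posterior Beta(47/5, 15/2)

k = 2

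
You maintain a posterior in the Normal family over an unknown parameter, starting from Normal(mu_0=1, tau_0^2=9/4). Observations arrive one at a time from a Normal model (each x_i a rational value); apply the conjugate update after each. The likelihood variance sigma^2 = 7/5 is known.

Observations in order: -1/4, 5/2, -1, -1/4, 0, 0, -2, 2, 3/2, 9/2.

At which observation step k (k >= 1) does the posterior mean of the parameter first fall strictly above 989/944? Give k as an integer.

obs 1: x=-1/4 → posterior Normal(67/292, 63/73)
obs 2: x=5/2 → posterior Normal(517/472, 63/118)
obs 3: x=-1 → posterior Normal(337/652, 63/163)
obs 4: x=-1/4 → posterior Normal(73/208, 63/208)
obs 5: x=0 → posterior Normal(73/253, 63/253)
obs 6: x=0 → posterior Normal(73/298, 63/298)
obs 7: x=-2 → posterior Normal(-17/343, 9/49)
obs 8: x=2 → posterior Normal(73/388, 63/388)
obs 9: x=3/2 → posterior Normal(281/866, 63/433)
obs 10: x=9/2 → posterior Normal(343/478, 63/478)

k = 2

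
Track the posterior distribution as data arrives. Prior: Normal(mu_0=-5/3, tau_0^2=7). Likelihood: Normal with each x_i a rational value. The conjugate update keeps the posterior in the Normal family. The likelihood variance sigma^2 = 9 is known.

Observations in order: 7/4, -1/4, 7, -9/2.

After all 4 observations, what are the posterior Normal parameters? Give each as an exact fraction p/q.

mu_0=13/37, tau_0^2=63/37

obs 1: x=7/4 → posterior Normal(-11/64, 63/16)
obs 2: x=-1/4 → posterior Normal(-9/46, 63/23)
obs 3: x=7 → posterior Normal(89/60, 21/10)
obs 4: x=-9/2 → posterior Normal(13/37, 63/37)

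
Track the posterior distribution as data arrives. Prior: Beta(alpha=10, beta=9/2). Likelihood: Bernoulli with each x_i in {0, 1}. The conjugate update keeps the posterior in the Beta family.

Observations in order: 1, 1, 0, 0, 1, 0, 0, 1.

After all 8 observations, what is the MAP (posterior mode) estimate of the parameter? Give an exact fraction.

26/41

obs 1: x=1 → posterior Beta(11, 9/2)
obs 2: x=1 → posterior Beta(12, 9/2)
obs 3: x=0 → posterior Beta(12, 11/2)
obs 4: x=0 → posterior Beta(12, 13/2)
obs 5: x=1 → posterior Beta(13, 13/2)
obs 6: x=0 → posterior Beta(13, 15/2)
obs 7: x=0 → posterior Beta(13, 17/2)
obs 8: x=1 → posterior Beta(14, 17/2)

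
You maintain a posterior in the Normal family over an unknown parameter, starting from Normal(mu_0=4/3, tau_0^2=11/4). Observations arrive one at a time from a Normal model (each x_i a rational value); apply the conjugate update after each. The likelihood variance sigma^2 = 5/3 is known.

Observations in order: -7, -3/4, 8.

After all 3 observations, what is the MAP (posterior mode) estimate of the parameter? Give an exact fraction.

obs 1: x=-7 → posterior Normal(-613/159, 55/53)
obs 2: x=-3/4 → posterior Normal(-2749/1032, 55/86)
obs 3: x=8 → posterior Normal(419/1428, 55/119)

419/1428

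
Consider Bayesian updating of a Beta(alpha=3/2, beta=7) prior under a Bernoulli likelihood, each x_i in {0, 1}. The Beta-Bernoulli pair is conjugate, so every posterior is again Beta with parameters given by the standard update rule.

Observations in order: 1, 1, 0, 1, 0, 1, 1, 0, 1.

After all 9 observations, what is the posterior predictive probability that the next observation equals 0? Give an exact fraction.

obs 1: x=1 → posterior Beta(5/2, 7)
obs 2: x=1 → posterior Beta(7/2, 7)
obs 3: x=0 → posterior Beta(7/2, 8)
obs 4: x=1 → posterior Beta(9/2, 8)
obs 5: x=0 → posterior Beta(9/2, 9)
obs 6: x=1 → posterior Beta(11/2, 9)
obs 7: x=1 → posterior Beta(13/2, 9)
obs 8: x=0 → posterior Beta(13/2, 10)
obs 9: x=1 → posterior Beta(15/2, 10)

4/7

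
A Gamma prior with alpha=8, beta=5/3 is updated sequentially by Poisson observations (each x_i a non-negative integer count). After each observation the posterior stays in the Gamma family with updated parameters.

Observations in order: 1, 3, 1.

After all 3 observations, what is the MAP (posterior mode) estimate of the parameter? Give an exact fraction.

18/7

obs 1: x=1 → posterior Gamma(9, 8/3)
obs 2: x=3 → posterior Gamma(12, 11/3)
obs 3: x=1 → posterior Gamma(13, 14/3)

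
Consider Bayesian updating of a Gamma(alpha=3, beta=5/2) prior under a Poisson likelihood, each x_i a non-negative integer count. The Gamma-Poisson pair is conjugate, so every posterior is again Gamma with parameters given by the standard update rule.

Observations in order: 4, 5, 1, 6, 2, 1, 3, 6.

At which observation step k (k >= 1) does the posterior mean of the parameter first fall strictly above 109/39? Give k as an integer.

k = 4

obs 1: x=4 → posterior Gamma(7, 7/2)
obs 2: x=5 → posterior Gamma(12, 9/2)
obs 3: x=1 → posterior Gamma(13, 11/2)
obs 4: x=6 → posterior Gamma(19, 13/2)
obs 5: x=2 → posterior Gamma(21, 15/2)
obs 6: x=1 → posterior Gamma(22, 17/2)
obs 7: x=3 → posterior Gamma(25, 19/2)
obs 8: x=6 → posterior Gamma(31, 21/2)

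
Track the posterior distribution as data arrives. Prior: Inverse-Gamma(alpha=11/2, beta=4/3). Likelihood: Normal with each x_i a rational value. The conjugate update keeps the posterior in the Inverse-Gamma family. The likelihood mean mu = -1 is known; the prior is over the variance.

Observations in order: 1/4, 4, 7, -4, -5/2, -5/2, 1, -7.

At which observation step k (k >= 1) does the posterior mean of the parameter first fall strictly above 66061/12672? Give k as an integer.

obs 1: x=1/4 → posterior Inverse-Gamma(6, 203/96)
obs 2: x=4 → posterior Inverse-Gamma(13/2, 1403/96)
obs 3: x=7 → posterior Inverse-Gamma(7, 4475/96)
obs 4: x=-4 → posterior Inverse-Gamma(15/2, 4907/96)
obs 5: x=-5/2 → posterior Inverse-Gamma(8, 5015/96)
obs 6: x=-5/2 → posterior Inverse-Gamma(17/2, 5123/96)
obs 7: x=1 → posterior Inverse-Gamma(9, 5315/96)
obs 8: x=-7 → posterior Inverse-Gamma(19/2, 7043/96)

k = 3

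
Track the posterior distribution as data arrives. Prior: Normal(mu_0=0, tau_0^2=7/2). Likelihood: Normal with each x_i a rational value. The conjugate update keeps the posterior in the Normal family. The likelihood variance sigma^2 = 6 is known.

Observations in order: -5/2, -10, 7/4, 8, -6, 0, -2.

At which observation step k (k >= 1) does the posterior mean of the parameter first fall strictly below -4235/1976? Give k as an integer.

obs 1: x=-5/2 → posterior Normal(-35/38, 42/19)
obs 2: x=-10 → posterior Normal(-175/52, 21/13)
obs 3: x=7/4 → posterior Normal(-301/132, 14/11)
obs 4: x=8 → posterior Normal(-77/160, 21/20)
obs 5: x=-6 → posterior Normal(-245/188, 42/47)
obs 6: x=0 → posterior Normal(-245/216, 7/9)
obs 7: x=-2 → posterior Normal(-301/244, 42/61)

k = 2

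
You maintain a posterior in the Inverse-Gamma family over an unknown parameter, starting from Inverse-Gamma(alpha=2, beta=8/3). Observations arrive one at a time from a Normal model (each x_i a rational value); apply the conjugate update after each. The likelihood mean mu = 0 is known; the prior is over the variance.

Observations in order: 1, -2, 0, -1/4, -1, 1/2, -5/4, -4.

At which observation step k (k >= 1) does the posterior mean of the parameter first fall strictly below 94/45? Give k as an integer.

obs 1: x=1 → posterior Inverse-Gamma(5/2, 19/6)
obs 2: x=-2 → posterior Inverse-Gamma(3, 31/6)
obs 3: x=0 → posterior Inverse-Gamma(7/2, 31/6)
obs 4: x=-1/4 → posterior Inverse-Gamma(4, 499/96)
obs 5: x=-1 → posterior Inverse-Gamma(9/2, 547/96)
obs 6: x=1/2 → posterior Inverse-Gamma(5, 559/96)
obs 7: x=-5/4 → posterior Inverse-Gamma(11/2, 317/48)
obs 8: x=-4 → posterior Inverse-Gamma(6, 701/48)

k = 3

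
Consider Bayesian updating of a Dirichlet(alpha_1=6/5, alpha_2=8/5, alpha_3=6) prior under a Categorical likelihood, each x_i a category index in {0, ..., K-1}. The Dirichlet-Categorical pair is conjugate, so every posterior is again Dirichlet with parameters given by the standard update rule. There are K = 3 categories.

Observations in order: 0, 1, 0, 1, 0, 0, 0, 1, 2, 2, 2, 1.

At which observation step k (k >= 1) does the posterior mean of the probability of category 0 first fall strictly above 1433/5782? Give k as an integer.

k = 3

obs 1: x=0 → posterior Dirichlet(11/5, 8/5, 6)
obs 2: x=1 → posterior Dirichlet(11/5, 13/5, 6)
obs 3: x=0 → posterior Dirichlet(16/5, 13/5, 6)
obs 4: x=1 → posterior Dirichlet(16/5, 18/5, 6)
obs 5: x=0 → posterior Dirichlet(21/5, 18/5, 6)
obs 6: x=0 → posterior Dirichlet(26/5, 18/5, 6)
obs 7: x=0 → posterior Dirichlet(31/5, 18/5, 6)
obs 8: x=1 → posterior Dirichlet(31/5, 23/5, 6)
obs 9: x=2 → posterior Dirichlet(31/5, 23/5, 7)
obs 10: x=2 → posterior Dirichlet(31/5, 23/5, 8)
obs 11: x=2 → posterior Dirichlet(31/5, 23/5, 9)
obs 12: x=1 → posterior Dirichlet(31/5, 28/5, 9)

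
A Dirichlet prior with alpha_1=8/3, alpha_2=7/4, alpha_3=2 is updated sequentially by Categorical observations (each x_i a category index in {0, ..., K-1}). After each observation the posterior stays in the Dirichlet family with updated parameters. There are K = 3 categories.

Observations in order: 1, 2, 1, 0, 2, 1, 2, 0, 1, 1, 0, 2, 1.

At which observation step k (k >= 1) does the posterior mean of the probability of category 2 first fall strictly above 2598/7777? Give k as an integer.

obs 1: x=1 → posterior Dirichlet(8/3, 11/4, 2)
obs 2: x=2 → posterior Dirichlet(8/3, 11/4, 3)
obs 3: x=1 → posterior Dirichlet(8/3, 15/4, 3)
obs 4: x=0 → posterior Dirichlet(11/3, 15/4, 3)
obs 5: x=2 → posterior Dirichlet(11/3, 15/4, 4)
obs 6: x=1 → posterior Dirichlet(11/3, 19/4, 4)
obs 7: x=2 → posterior Dirichlet(11/3, 19/4, 5)
obs 8: x=0 → posterior Dirichlet(14/3, 19/4, 5)
obs 9: x=1 → posterior Dirichlet(14/3, 23/4, 5)
obs 10: x=1 → posterior Dirichlet(14/3, 27/4, 5)
obs 11: x=0 → posterior Dirichlet(17/3, 27/4, 5)
obs 12: x=2 → posterior Dirichlet(17/3, 27/4, 6)
obs 13: x=1 → posterior Dirichlet(17/3, 31/4, 6)

k = 2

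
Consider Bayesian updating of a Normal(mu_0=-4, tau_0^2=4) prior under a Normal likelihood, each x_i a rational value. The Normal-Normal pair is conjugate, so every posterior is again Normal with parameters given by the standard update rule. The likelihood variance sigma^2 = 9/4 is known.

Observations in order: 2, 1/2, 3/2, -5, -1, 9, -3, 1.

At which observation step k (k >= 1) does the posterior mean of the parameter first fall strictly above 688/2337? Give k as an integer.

k = 3

obs 1: x=2 → posterior Normal(-4/25, 36/25)
obs 2: x=1/2 → posterior Normal(4/41, 36/41)
obs 3: x=3/2 → posterior Normal(28/57, 12/19)
obs 4: x=-5 → posterior Normal(-52/73, 36/73)
obs 5: x=-1 → posterior Normal(-68/89, 36/89)
obs 6: x=9 → posterior Normal(76/105, 12/35)
obs 7: x=-3 → posterior Normal(28/121, 36/121)
obs 8: x=1 → posterior Normal(44/137, 36/137)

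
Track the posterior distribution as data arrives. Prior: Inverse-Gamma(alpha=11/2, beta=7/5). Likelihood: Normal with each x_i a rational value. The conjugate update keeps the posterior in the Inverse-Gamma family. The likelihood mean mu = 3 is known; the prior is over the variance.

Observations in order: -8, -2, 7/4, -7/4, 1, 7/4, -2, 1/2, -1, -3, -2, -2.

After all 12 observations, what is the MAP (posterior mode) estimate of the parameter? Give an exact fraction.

obs 1: x=-8 → posterior Inverse-Gamma(6, 619/10)
obs 2: x=-2 → posterior Inverse-Gamma(13/2, 372/5)
obs 3: x=7/4 → posterior Inverse-Gamma(7, 12029/160)
obs 4: x=-7/4 → posterior Inverse-Gamma(15/2, 6917/80)
obs 5: x=1 → posterior Inverse-Gamma(8, 7077/80)
obs 6: x=7/4 → posterior Inverse-Gamma(17/2, 14279/160)
obs 7: x=-2 → posterior Inverse-Gamma(9, 16279/160)
obs 8: x=1/2 → posterior Inverse-Gamma(19/2, 16779/160)
obs 9: x=-1 → posterior Inverse-Gamma(10, 18059/160)
obs 10: x=-3 → posterior Inverse-Gamma(21/2, 20939/160)
obs 11: x=-2 → posterior Inverse-Gamma(11, 22939/160)
obs 12: x=-2 → posterior Inverse-Gamma(23/2, 24939/160)

24939/2000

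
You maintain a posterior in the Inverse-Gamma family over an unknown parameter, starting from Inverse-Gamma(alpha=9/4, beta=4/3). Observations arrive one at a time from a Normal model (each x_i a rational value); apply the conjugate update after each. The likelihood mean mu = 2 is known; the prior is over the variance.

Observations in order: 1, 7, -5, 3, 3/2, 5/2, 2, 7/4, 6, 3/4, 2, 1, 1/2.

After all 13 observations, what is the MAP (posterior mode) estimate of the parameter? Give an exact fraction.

2401/468

obs 1: x=1 → posterior Inverse-Gamma(11/4, 11/6)
obs 2: x=7 → posterior Inverse-Gamma(13/4, 43/3)
obs 3: x=-5 → posterior Inverse-Gamma(15/4, 233/6)
obs 4: x=3 → posterior Inverse-Gamma(17/4, 118/3)
obs 5: x=3/2 → posterior Inverse-Gamma(19/4, 947/24)
obs 6: x=5/2 → posterior Inverse-Gamma(21/4, 475/12)
obs 7: x=2 → posterior Inverse-Gamma(23/4, 475/12)
obs 8: x=7/4 → posterior Inverse-Gamma(25/4, 3803/96)
obs 9: x=6 → posterior Inverse-Gamma(27/4, 4571/96)
obs 10: x=3/4 → posterior Inverse-Gamma(29/4, 2323/48)
obs 11: x=2 → posterior Inverse-Gamma(31/4, 2323/48)
obs 12: x=1 → posterior Inverse-Gamma(33/4, 2347/48)
obs 13: x=1/2 → posterior Inverse-Gamma(35/4, 2401/48)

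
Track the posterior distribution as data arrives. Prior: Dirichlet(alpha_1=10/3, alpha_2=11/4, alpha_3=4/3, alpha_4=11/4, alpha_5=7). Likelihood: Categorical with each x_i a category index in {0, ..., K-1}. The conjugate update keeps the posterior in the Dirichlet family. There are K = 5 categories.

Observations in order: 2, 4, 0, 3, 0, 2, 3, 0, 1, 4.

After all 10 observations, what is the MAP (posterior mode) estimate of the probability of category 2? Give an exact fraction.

2/19

obs 1: x=2 → posterior Dirichlet(10/3, 11/4, 7/3, 11/4, 7)
obs 2: x=4 → posterior Dirichlet(10/3, 11/4, 7/3, 11/4, 8)
obs 3: x=0 → posterior Dirichlet(13/3, 11/4, 7/3, 11/4, 8)
obs 4: x=3 → posterior Dirichlet(13/3, 11/4, 7/3, 15/4, 8)
obs 5: x=0 → posterior Dirichlet(16/3, 11/4, 7/3, 15/4, 8)
obs 6: x=2 → posterior Dirichlet(16/3, 11/4, 10/3, 15/4, 8)
obs 7: x=3 → posterior Dirichlet(16/3, 11/4, 10/3, 19/4, 8)
obs 8: x=0 → posterior Dirichlet(19/3, 11/4, 10/3, 19/4, 8)
obs 9: x=1 → posterior Dirichlet(19/3, 15/4, 10/3, 19/4, 8)
obs 10: x=4 → posterior Dirichlet(19/3, 15/4, 10/3, 19/4, 9)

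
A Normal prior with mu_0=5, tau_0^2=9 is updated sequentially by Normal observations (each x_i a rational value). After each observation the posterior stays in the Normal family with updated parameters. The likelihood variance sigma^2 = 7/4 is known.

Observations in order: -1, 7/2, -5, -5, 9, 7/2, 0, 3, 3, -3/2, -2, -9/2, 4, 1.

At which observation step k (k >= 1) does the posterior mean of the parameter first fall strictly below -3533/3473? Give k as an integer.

k = 4

obs 1: x=-1 → posterior Normal(-1/43, 63/43)
obs 2: x=7/2 → posterior Normal(125/79, 63/79)
obs 3: x=-5 → posterior Normal(-11/23, 63/115)
obs 4: x=-5 → posterior Normal(-235/151, 63/151)
obs 5: x=9 → posterior Normal(89/187, 63/187)
obs 6: x=7/2 → posterior Normal(215/223, 63/223)
obs 7: x=0 → posterior Normal(215/259, 9/37)
obs 8: x=3 → posterior Normal(323/295, 63/295)
obs 9: x=3 → posterior Normal(431/331, 63/331)
obs 10: x=-3/2 → posterior Normal(377/367, 63/367)
obs 11: x=-2 → posterior Normal(305/403, 63/403)
obs 12: x=-9/2 → posterior Normal(143/439, 63/439)
obs 13: x=4 → posterior Normal(287/475, 63/475)
obs 14: x=1 → posterior Normal(323/511, 9/73)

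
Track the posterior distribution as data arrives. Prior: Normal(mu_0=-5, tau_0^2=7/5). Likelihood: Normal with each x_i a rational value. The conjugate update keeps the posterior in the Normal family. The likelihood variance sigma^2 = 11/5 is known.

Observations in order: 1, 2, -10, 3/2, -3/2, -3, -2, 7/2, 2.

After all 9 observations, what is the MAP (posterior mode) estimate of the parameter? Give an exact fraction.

obs 1: x=1 → posterior Normal(-8/3, 77/90)
obs 2: x=2 → posterior Normal(-34/25, 77/125)
obs 3: x=-10 → posterior Normal(-13/4, 77/160)
obs 4: x=3/2 → posterior Normal(-187/78, 77/195)
obs 5: x=-3/2 → posterior Normal(-52/23, 77/230)
obs 6: x=-3 → posterior Normal(-125/53, 77/265)
obs 7: x=-2 → posterior Normal(-139/60, 77/300)
obs 8: x=7/2 → posterior Normal(-229/134, 77/335)
obs 9: x=2 → posterior Normal(-201/148, 77/370)

-201/148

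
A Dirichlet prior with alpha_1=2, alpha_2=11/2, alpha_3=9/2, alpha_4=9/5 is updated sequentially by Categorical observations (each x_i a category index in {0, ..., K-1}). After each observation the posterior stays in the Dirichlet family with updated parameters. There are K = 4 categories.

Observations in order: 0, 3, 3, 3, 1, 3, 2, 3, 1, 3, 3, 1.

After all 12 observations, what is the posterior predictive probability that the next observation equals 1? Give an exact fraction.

obs 1: x=0 → posterior Dirichlet(3, 11/2, 9/2, 9/5)
obs 2: x=3 → posterior Dirichlet(3, 11/2, 9/2, 14/5)
obs 3: x=3 → posterior Dirichlet(3, 11/2, 9/2, 19/5)
obs 4: x=3 → posterior Dirichlet(3, 11/2, 9/2, 24/5)
obs 5: x=1 → posterior Dirichlet(3, 13/2, 9/2, 24/5)
obs 6: x=3 → posterior Dirichlet(3, 13/2, 9/2, 29/5)
obs 7: x=2 → posterior Dirichlet(3, 13/2, 11/2, 29/5)
obs 8: x=3 → posterior Dirichlet(3, 13/2, 11/2, 34/5)
obs 9: x=1 → posterior Dirichlet(3, 15/2, 11/2, 34/5)
obs 10: x=3 → posterior Dirichlet(3, 15/2, 11/2, 39/5)
obs 11: x=3 → posterior Dirichlet(3, 15/2, 11/2, 44/5)
obs 12: x=1 → posterior Dirichlet(3, 17/2, 11/2, 44/5)

85/258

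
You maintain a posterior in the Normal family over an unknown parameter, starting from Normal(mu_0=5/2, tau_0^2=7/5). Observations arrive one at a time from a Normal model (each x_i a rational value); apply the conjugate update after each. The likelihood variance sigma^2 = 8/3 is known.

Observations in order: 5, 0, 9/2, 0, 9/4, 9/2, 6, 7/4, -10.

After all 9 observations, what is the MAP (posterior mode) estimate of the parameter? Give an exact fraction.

obs 1: x=5 → posterior Normal(205/61, 56/61)
obs 2: x=0 → posterior Normal(5/2, 28/41)
obs 3: x=9/2 → posterior Normal(599/206, 56/103)
obs 4: x=0 → posterior Normal(599/248, 14/31)
obs 5: x=9/4 → posterior Normal(1387/580, 56/145)
obs 6: x=9/2 → posterior Normal(1765/664, 28/83)
obs 7: x=6 → posterior Normal(2269/748, 56/187)
obs 8: x=7/4 → posterior Normal(151/52, 7/26)
obs 9: x=-10 → posterior Normal(394/229, 56/229)

394/229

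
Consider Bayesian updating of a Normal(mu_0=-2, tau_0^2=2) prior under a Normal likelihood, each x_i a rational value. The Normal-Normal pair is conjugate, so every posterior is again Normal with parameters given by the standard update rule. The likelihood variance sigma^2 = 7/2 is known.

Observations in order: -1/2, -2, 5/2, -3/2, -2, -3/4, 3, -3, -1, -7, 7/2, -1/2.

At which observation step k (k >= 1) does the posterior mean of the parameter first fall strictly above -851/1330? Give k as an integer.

obs 1: x=-1/2 → posterior Normal(-16/11, 14/11)
obs 2: x=-2 → posterior Normal(-8/5, 14/15)
obs 3: x=5/2 → posterior Normal(-14/19, 14/19)
obs 4: x=-3/2 → posterior Normal(-20/23, 14/23)
obs 5: x=-2 → posterior Normal(-28/27, 14/27)
obs 6: x=-3/4 → posterior Normal(-1, 14/31)
obs 7: x=3 → posterior Normal(-19/35, 2/5)
obs 8: x=-3 → posterior Normal(-31/39, 14/39)
obs 9: x=-1 → posterior Normal(-35/43, 14/43)
obs 10: x=-7 → posterior Normal(-63/47, 14/47)
obs 11: x=7/2 → posterior Normal(-49/51, 14/51)
obs 12: x=-1/2 → posterior Normal(-51/55, 14/55)

k = 7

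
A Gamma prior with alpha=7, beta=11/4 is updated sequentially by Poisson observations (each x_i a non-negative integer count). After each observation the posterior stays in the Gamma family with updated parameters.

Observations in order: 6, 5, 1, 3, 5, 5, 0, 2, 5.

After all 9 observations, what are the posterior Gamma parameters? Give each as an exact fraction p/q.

alpha=39, beta=47/4

obs 1: x=6 → posterior Gamma(13, 15/4)
obs 2: x=5 → posterior Gamma(18, 19/4)
obs 3: x=1 → posterior Gamma(19, 23/4)
obs 4: x=3 → posterior Gamma(22, 27/4)
obs 5: x=5 → posterior Gamma(27, 31/4)
obs 6: x=5 → posterior Gamma(32, 35/4)
obs 7: x=0 → posterior Gamma(32, 39/4)
obs 8: x=2 → posterior Gamma(34, 43/4)
obs 9: x=5 → posterior Gamma(39, 47/4)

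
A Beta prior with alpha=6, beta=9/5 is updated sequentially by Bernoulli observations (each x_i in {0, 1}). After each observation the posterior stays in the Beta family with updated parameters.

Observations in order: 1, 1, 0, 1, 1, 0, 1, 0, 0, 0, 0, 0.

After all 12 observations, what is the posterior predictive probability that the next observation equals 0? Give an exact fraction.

4/9

obs 1: x=1 → posterior Beta(7, 9/5)
obs 2: x=1 → posterior Beta(8, 9/5)
obs 3: x=0 → posterior Beta(8, 14/5)
obs 4: x=1 → posterior Beta(9, 14/5)
obs 5: x=1 → posterior Beta(10, 14/5)
obs 6: x=0 → posterior Beta(10, 19/5)
obs 7: x=1 → posterior Beta(11, 19/5)
obs 8: x=0 → posterior Beta(11, 24/5)
obs 9: x=0 → posterior Beta(11, 29/5)
obs 10: x=0 → posterior Beta(11, 34/5)
obs 11: x=0 → posterior Beta(11, 39/5)
obs 12: x=0 → posterior Beta(11, 44/5)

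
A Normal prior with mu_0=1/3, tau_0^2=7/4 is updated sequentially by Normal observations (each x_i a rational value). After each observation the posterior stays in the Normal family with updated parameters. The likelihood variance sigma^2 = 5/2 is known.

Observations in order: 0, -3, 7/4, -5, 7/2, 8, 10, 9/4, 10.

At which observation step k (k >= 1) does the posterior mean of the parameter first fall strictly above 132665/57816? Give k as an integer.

k = 9

obs 1: x=0 → posterior Normal(10/51, 35/34)
obs 2: x=-3 → posterior Normal(-53/72, 35/48)
obs 3: x=7/4 → posterior Normal(-65/372, 35/62)
obs 4: x=-5 → posterior Normal(-485/456, 35/76)
obs 5: x=7/2 → posterior Normal(-191/540, 7/18)
obs 6: x=8 → posterior Normal(37/48, 35/104)
obs 7: x=10 → posterior Normal(1321/708, 35/118)
obs 8: x=9/4 → posterior Normal(755/396, 35/132)
obs 9: x=10 → posterior Normal(1175/438, 35/146)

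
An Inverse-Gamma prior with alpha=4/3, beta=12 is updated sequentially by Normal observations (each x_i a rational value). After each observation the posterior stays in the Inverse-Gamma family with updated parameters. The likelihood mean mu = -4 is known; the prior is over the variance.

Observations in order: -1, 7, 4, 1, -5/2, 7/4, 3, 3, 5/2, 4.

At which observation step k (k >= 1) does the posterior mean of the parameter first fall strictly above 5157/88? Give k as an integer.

obs 1: x=-1 → posterior Inverse-Gamma(11/6, 33/2)
obs 2: x=7 → posterior Inverse-Gamma(7/3, 77)
obs 3: x=4 → posterior Inverse-Gamma(17/6, 109)
obs 4: x=1 → posterior Inverse-Gamma(10/3, 243/2)
obs 5: x=-5/2 → posterior Inverse-Gamma(23/6, 981/8)
obs 6: x=7/4 → posterior Inverse-Gamma(13/3, 4453/32)
obs 7: x=3 → posterior Inverse-Gamma(29/6, 5237/32)
obs 8: x=3 → posterior Inverse-Gamma(16/3, 6021/32)
obs 9: x=5/2 → posterior Inverse-Gamma(35/6, 6697/32)
obs 10: x=4 → posterior Inverse-Gamma(19/3, 7721/32)

k = 3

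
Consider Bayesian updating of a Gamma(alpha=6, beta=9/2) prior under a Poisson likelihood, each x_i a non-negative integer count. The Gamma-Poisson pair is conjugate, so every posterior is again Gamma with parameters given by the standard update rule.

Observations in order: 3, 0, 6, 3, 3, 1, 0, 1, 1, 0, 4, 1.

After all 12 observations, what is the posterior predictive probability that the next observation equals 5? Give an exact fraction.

obs 1: x=3 → posterior Gamma(9, 11/2)
obs 2: x=0 → posterior Gamma(9, 13/2)
obs 3: x=6 → posterior Gamma(15, 15/2)
obs 4: x=3 → posterior Gamma(18, 17/2)
obs 5: x=3 → posterior Gamma(21, 19/2)
obs 6: x=1 → posterior Gamma(22, 21/2)
obs 7: x=0 → posterior Gamma(22, 23/2)
obs 8: x=1 → posterior Gamma(23, 25/2)
obs 9: x=1 → posterior Gamma(24, 27/2)
obs 10: x=0 → posterior Gamma(24, 29/2)
obs 11: x=4 → posterior Gamma(28, 31/2)
obs 12: x=1 → posterior Gamma(29, 33/2)

826833098643672927376258218362229314276795968832256/31500214267261391312908183811814524233341217041015625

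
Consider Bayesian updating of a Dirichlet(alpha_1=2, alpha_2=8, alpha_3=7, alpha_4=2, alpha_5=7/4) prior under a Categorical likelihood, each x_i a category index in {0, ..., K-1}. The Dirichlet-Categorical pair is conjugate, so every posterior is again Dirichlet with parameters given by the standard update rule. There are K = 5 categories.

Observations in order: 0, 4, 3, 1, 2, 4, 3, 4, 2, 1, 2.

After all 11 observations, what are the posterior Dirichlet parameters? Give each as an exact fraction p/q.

alpha_1=3, alpha_2=10, alpha_3=10, alpha_4=4, alpha_5=19/4

obs 1: x=0 → posterior Dirichlet(3, 8, 7, 2, 7/4)
obs 2: x=4 → posterior Dirichlet(3, 8, 7, 2, 11/4)
obs 3: x=3 → posterior Dirichlet(3, 8, 7, 3, 11/4)
obs 4: x=1 → posterior Dirichlet(3, 9, 7, 3, 11/4)
obs 5: x=2 → posterior Dirichlet(3, 9, 8, 3, 11/4)
obs 6: x=4 → posterior Dirichlet(3, 9, 8, 3, 15/4)
obs 7: x=3 → posterior Dirichlet(3, 9, 8, 4, 15/4)
obs 8: x=4 → posterior Dirichlet(3, 9, 8, 4, 19/4)
obs 9: x=2 → posterior Dirichlet(3, 9, 9, 4, 19/4)
obs 10: x=1 → posterior Dirichlet(3, 10, 9, 4, 19/4)
obs 11: x=2 → posterior Dirichlet(3, 10, 10, 4, 19/4)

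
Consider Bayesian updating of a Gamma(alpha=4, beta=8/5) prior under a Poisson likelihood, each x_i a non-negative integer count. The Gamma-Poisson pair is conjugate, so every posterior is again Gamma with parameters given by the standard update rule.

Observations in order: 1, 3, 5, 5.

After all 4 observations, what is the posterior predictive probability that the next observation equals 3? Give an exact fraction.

5315427192014175017673687040000/25803076069140472157863096009611

obs 1: x=1 → posterior Gamma(5, 13/5)
obs 2: x=3 → posterior Gamma(8, 18/5)
obs 3: x=5 → posterior Gamma(13, 23/5)
obs 4: x=5 → posterior Gamma(18, 28/5)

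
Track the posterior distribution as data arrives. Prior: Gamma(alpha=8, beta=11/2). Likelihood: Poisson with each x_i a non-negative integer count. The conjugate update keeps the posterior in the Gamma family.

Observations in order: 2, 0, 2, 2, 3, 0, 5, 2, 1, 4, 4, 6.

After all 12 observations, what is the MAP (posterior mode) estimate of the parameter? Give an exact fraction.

obs 1: x=2 → posterior Gamma(10, 13/2)
obs 2: x=0 → posterior Gamma(10, 15/2)
obs 3: x=2 → posterior Gamma(12, 17/2)
obs 4: x=2 → posterior Gamma(14, 19/2)
obs 5: x=3 → posterior Gamma(17, 21/2)
obs 6: x=0 → posterior Gamma(17, 23/2)
obs 7: x=5 → posterior Gamma(22, 25/2)
obs 8: x=2 → posterior Gamma(24, 27/2)
obs 9: x=1 → posterior Gamma(25, 29/2)
obs 10: x=4 → posterior Gamma(29, 31/2)
obs 11: x=4 → posterior Gamma(33, 33/2)
obs 12: x=6 → posterior Gamma(39, 35/2)

76/35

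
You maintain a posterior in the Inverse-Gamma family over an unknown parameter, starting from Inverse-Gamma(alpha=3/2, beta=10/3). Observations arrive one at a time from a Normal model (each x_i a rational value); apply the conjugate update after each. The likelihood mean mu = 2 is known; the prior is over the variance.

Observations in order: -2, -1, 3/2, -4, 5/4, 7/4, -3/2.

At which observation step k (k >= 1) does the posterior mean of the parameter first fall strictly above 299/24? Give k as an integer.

k = 4

obs 1: x=-2 → posterior Inverse-Gamma(2, 34/3)
obs 2: x=-1 → posterior Inverse-Gamma(5/2, 95/6)
obs 3: x=3/2 → posterior Inverse-Gamma(3, 383/24)
obs 4: x=-4 → posterior Inverse-Gamma(7/2, 815/24)
obs 5: x=5/4 → posterior Inverse-Gamma(4, 3287/96)
obs 6: x=7/4 → posterior Inverse-Gamma(9/2, 1645/48)
obs 7: x=-3/2 → posterior Inverse-Gamma(5, 1939/48)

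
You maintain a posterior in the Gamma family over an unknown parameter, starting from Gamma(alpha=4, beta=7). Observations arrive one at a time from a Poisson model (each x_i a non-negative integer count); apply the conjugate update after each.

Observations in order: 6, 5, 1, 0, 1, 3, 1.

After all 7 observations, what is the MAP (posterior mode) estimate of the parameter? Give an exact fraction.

obs 1: x=6 → posterior Gamma(10, 8)
obs 2: x=5 → posterior Gamma(15, 9)
obs 3: x=1 → posterior Gamma(16, 10)
obs 4: x=0 → posterior Gamma(16, 11)
obs 5: x=1 → posterior Gamma(17, 12)
obs 6: x=3 → posterior Gamma(20, 13)
obs 7: x=1 → posterior Gamma(21, 14)

10/7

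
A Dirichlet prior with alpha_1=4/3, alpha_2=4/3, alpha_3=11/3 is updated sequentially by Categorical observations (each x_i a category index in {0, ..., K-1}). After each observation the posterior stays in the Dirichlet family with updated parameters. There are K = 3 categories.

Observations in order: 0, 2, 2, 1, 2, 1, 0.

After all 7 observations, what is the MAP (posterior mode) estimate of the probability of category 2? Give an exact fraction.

17/31

obs 1: x=0 → posterior Dirichlet(7/3, 4/3, 11/3)
obs 2: x=2 → posterior Dirichlet(7/3, 4/3, 14/3)
obs 3: x=2 → posterior Dirichlet(7/3, 4/3, 17/3)
obs 4: x=1 → posterior Dirichlet(7/3, 7/3, 17/3)
obs 5: x=2 → posterior Dirichlet(7/3, 7/3, 20/3)
obs 6: x=1 → posterior Dirichlet(7/3, 10/3, 20/3)
obs 7: x=0 → posterior Dirichlet(10/3, 10/3, 20/3)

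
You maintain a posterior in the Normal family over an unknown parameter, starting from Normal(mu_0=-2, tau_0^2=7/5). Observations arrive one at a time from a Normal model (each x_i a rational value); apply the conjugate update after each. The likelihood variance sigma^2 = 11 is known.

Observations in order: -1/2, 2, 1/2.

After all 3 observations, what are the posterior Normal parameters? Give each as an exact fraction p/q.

mu_0=-24/19, tau_0^2=77/76

obs 1: x=-1/2 → posterior Normal(-227/124, 77/62)
obs 2: x=2 → posterior Normal(-199/138, 77/69)
obs 3: x=1/2 → posterior Normal(-24/19, 77/76)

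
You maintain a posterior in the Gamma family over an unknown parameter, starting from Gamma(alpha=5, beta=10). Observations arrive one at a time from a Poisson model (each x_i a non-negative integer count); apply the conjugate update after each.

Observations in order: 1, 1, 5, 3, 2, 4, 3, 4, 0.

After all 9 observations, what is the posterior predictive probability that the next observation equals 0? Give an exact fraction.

638411683925748518131605316913942641/2684354560000000000000000000000000000

obs 1: x=1 → posterior Gamma(6, 11)
obs 2: x=1 → posterior Gamma(7, 12)
obs 3: x=5 → posterior Gamma(12, 13)
obs 4: x=3 → posterior Gamma(15, 14)
obs 5: x=2 → posterior Gamma(17, 15)
obs 6: x=4 → posterior Gamma(21, 16)
obs 7: x=3 → posterior Gamma(24, 17)
obs 8: x=4 → posterior Gamma(28, 18)
obs 9: x=0 → posterior Gamma(28, 19)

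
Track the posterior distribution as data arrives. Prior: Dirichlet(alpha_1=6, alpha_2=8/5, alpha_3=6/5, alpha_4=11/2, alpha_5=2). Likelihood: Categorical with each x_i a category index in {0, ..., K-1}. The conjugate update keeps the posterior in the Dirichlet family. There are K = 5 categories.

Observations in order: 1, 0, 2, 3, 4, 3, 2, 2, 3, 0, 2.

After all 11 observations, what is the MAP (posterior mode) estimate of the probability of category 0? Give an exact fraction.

70/223

obs 1: x=1 → posterior Dirichlet(6, 13/5, 6/5, 11/2, 2)
obs 2: x=0 → posterior Dirichlet(7, 13/5, 6/5, 11/2, 2)
obs 3: x=2 → posterior Dirichlet(7, 13/5, 11/5, 11/2, 2)
obs 4: x=3 → posterior Dirichlet(7, 13/5, 11/5, 13/2, 2)
obs 5: x=4 → posterior Dirichlet(7, 13/5, 11/5, 13/2, 3)
obs 6: x=3 → posterior Dirichlet(7, 13/5, 11/5, 15/2, 3)
obs 7: x=2 → posterior Dirichlet(7, 13/5, 16/5, 15/2, 3)
obs 8: x=2 → posterior Dirichlet(7, 13/5, 21/5, 15/2, 3)
obs 9: x=3 → posterior Dirichlet(7, 13/5, 21/5, 17/2, 3)
obs 10: x=0 → posterior Dirichlet(8, 13/5, 21/5, 17/2, 3)
obs 11: x=2 → posterior Dirichlet(8, 13/5, 26/5, 17/2, 3)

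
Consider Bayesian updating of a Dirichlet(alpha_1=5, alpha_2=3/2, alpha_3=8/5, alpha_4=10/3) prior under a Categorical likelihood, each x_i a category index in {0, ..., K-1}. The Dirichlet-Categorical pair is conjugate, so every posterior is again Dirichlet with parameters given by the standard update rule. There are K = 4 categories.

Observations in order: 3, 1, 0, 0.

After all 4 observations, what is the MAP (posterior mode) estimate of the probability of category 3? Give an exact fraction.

obs 1: x=3 → posterior Dirichlet(5, 3/2, 8/5, 13/3)
obs 2: x=1 → posterior Dirichlet(5, 5/2, 8/5, 13/3)
obs 3: x=0 → posterior Dirichlet(6, 5/2, 8/5, 13/3)
obs 4: x=0 → posterior Dirichlet(7, 5/2, 8/5, 13/3)

100/343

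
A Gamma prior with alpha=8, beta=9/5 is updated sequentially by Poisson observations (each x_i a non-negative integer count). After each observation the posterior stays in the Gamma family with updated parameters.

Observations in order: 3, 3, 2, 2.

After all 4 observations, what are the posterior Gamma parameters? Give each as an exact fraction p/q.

alpha=18, beta=29/5

obs 1: x=3 → posterior Gamma(11, 14/5)
obs 2: x=3 → posterior Gamma(14, 19/5)
obs 3: x=2 → posterior Gamma(16, 24/5)
obs 4: x=2 → posterior Gamma(18, 29/5)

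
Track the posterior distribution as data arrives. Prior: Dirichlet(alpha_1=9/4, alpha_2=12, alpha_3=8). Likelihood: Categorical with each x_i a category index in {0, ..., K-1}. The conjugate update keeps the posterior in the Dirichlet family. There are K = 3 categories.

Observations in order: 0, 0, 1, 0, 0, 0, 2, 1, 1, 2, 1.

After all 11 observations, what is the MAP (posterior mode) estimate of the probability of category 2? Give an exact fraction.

36/121

obs 1: x=0 → posterior Dirichlet(13/4, 12, 8)
obs 2: x=0 → posterior Dirichlet(17/4, 12, 8)
obs 3: x=1 → posterior Dirichlet(17/4, 13, 8)
obs 4: x=0 → posterior Dirichlet(21/4, 13, 8)
obs 5: x=0 → posterior Dirichlet(25/4, 13, 8)
obs 6: x=0 → posterior Dirichlet(29/4, 13, 8)
obs 7: x=2 → posterior Dirichlet(29/4, 13, 9)
obs 8: x=1 → posterior Dirichlet(29/4, 14, 9)
obs 9: x=1 → posterior Dirichlet(29/4, 15, 9)
obs 10: x=2 → posterior Dirichlet(29/4, 15, 10)
obs 11: x=1 → posterior Dirichlet(29/4, 16, 10)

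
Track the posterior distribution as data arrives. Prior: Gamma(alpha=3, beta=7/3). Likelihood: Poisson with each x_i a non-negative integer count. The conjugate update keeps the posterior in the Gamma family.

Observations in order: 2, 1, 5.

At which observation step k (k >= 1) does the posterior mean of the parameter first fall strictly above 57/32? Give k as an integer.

obs 1: x=2 → posterior Gamma(5, 10/3)
obs 2: x=1 → posterior Gamma(6, 13/3)
obs 3: x=5 → posterior Gamma(11, 16/3)

k = 3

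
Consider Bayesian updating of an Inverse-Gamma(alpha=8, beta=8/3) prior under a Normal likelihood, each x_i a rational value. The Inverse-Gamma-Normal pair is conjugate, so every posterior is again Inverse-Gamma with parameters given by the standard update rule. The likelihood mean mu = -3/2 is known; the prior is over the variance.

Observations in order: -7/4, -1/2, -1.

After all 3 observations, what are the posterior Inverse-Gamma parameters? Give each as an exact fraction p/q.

obs 1: x=-7/4 → posterior Inverse-Gamma(17/2, 259/96)
obs 2: x=-1/2 → posterior Inverse-Gamma(9, 307/96)
obs 3: x=-1 → posterior Inverse-Gamma(19/2, 319/96)

alpha=19/2, beta=319/96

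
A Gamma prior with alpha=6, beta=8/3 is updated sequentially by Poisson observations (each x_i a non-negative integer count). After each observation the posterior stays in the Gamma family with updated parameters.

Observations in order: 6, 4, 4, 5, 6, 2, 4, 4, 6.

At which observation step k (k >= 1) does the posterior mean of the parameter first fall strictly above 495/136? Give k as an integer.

obs 1: x=6 → posterior Gamma(12, 11/3)
obs 2: x=4 → posterior Gamma(16, 14/3)
obs 3: x=4 → posterior Gamma(20, 17/3)
obs 4: x=5 → posterior Gamma(25, 20/3)
obs 5: x=6 → posterior Gamma(31, 23/3)
obs 6: x=2 → posterior Gamma(33, 26/3)
obs 7: x=4 → posterior Gamma(37, 29/3)
obs 8: x=4 → posterior Gamma(41, 32/3)
obs 9: x=6 → posterior Gamma(47, 35/3)

k = 4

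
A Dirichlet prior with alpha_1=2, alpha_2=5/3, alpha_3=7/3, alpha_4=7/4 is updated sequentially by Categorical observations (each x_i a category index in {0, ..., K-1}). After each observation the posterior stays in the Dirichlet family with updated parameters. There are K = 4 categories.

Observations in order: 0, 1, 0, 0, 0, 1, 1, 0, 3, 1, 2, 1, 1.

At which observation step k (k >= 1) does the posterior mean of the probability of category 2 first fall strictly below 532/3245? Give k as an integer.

obs 1: x=0 → posterior Dirichlet(3, 5/3, 7/3, 7/4)
obs 2: x=1 → posterior Dirichlet(3, 8/3, 7/3, 7/4)
obs 3: x=0 → posterior Dirichlet(4, 8/3, 7/3, 7/4)
obs 4: x=0 → posterior Dirichlet(5, 8/3, 7/3, 7/4)
obs 5: x=0 → posterior Dirichlet(6, 8/3, 7/3, 7/4)
obs 6: x=1 → posterior Dirichlet(6, 11/3, 7/3, 7/4)
obs 7: x=1 → posterior Dirichlet(6, 14/3, 7/3, 7/4)
obs 8: x=0 → posterior Dirichlet(7, 14/3, 7/3, 7/4)
obs 9: x=3 → posterior Dirichlet(7, 14/3, 7/3, 11/4)
obs 10: x=1 → posterior Dirichlet(7, 17/3, 7/3, 11/4)
obs 11: x=2 → posterior Dirichlet(7, 17/3, 10/3, 11/4)
obs 12: x=1 → posterior Dirichlet(7, 20/3, 10/3, 11/4)
obs 13: x=1 → posterior Dirichlet(7, 23/3, 10/3, 11/4)

k = 7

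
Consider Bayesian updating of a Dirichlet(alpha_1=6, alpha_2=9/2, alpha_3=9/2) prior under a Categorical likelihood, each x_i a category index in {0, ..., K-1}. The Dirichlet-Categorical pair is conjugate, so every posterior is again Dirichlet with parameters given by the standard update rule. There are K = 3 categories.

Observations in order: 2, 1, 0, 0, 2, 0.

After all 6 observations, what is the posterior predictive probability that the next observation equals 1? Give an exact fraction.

11/42

obs 1: x=2 → posterior Dirichlet(6, 9/2, 11/2)
obs 2: x=1 → posterior Dirichlet(6, 11/2, 11/2)
obs 3: x=0 → posterior Dirichlet(7, 11/2, 11/2)
obs 4: x=0 → posterior Dirichlet(8, 11/2, 11/2)
obs 5: x=2 → posterior Dirichlet(8, 11/2, 13/2)
obs 6: x=0 → posterior Dirichlet(9, 11/2, 13/2)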